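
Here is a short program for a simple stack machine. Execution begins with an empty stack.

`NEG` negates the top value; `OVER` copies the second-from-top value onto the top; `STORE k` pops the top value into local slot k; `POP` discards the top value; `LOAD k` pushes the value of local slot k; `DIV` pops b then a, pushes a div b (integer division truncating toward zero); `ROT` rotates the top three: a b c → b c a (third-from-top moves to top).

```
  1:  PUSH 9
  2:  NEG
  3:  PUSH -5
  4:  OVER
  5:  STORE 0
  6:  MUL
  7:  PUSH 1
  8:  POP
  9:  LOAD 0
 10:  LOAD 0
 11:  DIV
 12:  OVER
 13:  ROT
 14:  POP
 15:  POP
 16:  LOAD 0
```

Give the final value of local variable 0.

PUSH 9  -> 9
NEG     -> -9
PUSH -5 -> -9 -5
OVER    -> -9 -5 -9
STORE 0 -> -9 -5
MUL     -> 45
PUSH 1  -> 45 1
POP     -> 45
LOAD 0  -> 45 -9
LOAD 0  -> 45 -9 -9
DIV     -> 45 1
OVER    -> 45 1 45
ROT     -> 1 45 45
POP     -> 1 45
POP     -> 1
LOAD 0  -> 1 -9

-9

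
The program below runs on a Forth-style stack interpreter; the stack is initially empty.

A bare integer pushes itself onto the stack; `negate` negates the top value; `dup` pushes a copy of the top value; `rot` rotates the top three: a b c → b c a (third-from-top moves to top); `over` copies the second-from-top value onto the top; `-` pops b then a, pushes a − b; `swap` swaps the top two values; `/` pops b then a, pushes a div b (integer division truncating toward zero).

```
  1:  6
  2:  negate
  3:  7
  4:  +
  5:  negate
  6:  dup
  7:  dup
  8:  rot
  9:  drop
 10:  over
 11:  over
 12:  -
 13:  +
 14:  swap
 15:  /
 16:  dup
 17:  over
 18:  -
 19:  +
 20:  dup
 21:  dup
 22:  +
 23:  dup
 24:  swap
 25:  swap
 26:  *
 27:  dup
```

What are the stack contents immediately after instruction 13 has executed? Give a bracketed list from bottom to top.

6      -> [6]
negate -> [-6]
7      -> [-6, 7]
+      -> [1]
negate -> [-1]
dup    -> [-1, -1]
dup    -> [-1, -1, -1]
rot    -> [-1, -1, -1]
drop   -> [-1, -1]
over   -> [-1, -1, -1]
over   -> [-1, -1, -1, -1]
-      -> [-1, -1, 0]
+      -> [-1, -1]

[-1, -1]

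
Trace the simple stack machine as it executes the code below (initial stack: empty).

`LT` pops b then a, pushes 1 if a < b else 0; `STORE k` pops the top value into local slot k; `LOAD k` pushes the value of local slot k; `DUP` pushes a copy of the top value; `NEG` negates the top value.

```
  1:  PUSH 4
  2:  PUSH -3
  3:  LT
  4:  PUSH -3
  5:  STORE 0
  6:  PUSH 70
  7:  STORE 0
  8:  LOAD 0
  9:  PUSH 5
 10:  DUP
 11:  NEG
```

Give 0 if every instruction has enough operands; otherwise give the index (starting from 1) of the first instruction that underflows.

0

PUSH 4  : 4
PUSH -3 : 4 -3
LT      : 0
PUSH -3 : 0 -3
STORE 0 : 0
PUSH 70 : 0 70
STORE 0 : 0
LOAD 0  : 0 70
PUSH 5  : 0 70 5
DUP     : 0 70 5 5
NEG     : 0 70 5 -5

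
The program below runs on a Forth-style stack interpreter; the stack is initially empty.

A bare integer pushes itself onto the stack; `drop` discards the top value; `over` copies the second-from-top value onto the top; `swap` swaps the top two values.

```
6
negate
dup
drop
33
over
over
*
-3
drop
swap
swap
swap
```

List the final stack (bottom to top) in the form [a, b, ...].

[-6, -198, 33]

6      : [6]
negate : [-6]
dup    : [-6, -6]
drop   : [-6]
33     : [-6, 33]
over   : [-6, 33, -6]
over   : [-6, 33, -6, 33]
*      : [-6, 33, -198]
-3     : [-6, 33, -198, -3]
drop   : [-6, 33, -198]
swap   : [-6, -198, 33]
swap   : [-6, 33, -198]
swap   : [-6, -198, 33]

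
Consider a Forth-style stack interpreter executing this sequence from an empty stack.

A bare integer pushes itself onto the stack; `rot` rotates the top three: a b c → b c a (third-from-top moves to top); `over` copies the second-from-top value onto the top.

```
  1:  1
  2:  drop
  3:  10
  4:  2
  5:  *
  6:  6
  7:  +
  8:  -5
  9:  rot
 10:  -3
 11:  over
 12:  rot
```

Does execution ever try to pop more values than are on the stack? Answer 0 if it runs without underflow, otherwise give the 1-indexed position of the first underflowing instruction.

1    → 1
drop → (empty)
10   → 10
2    → 10 2
*    → 20
6    → 20 6
+    → 26
-5   → 26 -5
rot  — needs 3 operands, stack has 2 → underflow

9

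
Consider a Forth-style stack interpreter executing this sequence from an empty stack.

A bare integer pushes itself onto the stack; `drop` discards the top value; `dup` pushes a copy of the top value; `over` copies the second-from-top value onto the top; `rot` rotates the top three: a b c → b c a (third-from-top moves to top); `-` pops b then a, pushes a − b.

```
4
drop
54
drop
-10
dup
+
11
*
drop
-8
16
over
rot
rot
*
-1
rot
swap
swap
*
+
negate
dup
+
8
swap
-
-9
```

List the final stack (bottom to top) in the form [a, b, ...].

4       [4]
drop    []
54      [54]
drop    []
-10     [-10]
dup     [-10, -10]
+       [-20]
11      [-20, 11]
*       [-220]
drop    []
-8      [-8]
16      [-8, 16]
over    [-8, 16, -8]
rot     [16, -8, -8]
rot     [-8, -8, 16]
*       [-8, -128]
-1      [-8, -128, -1]
rot     [-128, -1, -8]
swap    [-128, -8, -1]
swap    [-128, -1, -8]
*       [-128, 8]
+       [-120]
negate  [120]
dup     [120, 120]
+       [240]
8       [240, 8]
swap    [8, 240]
-       [-232]
-9      [-232, -9]

[-232, -9]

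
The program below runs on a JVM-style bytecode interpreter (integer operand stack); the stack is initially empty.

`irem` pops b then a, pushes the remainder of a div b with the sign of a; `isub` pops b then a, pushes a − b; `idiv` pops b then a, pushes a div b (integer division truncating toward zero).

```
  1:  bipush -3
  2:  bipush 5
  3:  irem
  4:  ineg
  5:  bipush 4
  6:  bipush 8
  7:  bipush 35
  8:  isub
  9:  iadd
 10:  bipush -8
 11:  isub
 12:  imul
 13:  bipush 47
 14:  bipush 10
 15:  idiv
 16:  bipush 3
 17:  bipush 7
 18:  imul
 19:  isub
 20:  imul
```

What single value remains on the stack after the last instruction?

bipush -3 → -3
bipush 5  → -3 5
irem      → -3
ineg      → 3
bipush 4  → 3 4
bipush 8  → 3 4 8
bipush 35 → 3 4 8 35
isub      → 3 4 -27
iadd      → 3 -23
bipush -8 → 3 -23 -8
isub      → 3 -15
imul      → -45
bipush 47 → -45 47
bipush 10 → -45 47 10
idiv      → -45 4
bipush 3  → -45 4 3
bipush 7  → -45 4 3 7
imul      → -45 4 21
isub      → -45 -17
imul      → 765

765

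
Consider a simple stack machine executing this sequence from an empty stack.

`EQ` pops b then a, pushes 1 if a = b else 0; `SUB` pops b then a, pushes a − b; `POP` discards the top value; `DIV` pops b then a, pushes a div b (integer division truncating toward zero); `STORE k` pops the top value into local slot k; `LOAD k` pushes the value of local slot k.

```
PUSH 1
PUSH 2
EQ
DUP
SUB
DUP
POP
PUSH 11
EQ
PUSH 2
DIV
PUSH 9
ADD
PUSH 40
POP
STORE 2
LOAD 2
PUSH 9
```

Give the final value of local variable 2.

9

PUSH 1  -> [1]
PUSH 2  -> [1, 2]
EQ      -> [0]
DUP     -> [0, 0]
SUB     -> [0]
DUP     -> [0, 0]
POP     -> [0]
PUSH 11 -> [0, 11]
EQ      -> [0]
PUSH 2  -> [0, 2]
DIV     -> [0]
PUSH 9  -> [0, 9]
ADD     -> [9]
PUSH 40 -> [9, 40]
POP     -> [9]
STORE 2 -> []
LOAD 2  -> [9]
PUSH 9  -> [9, 9]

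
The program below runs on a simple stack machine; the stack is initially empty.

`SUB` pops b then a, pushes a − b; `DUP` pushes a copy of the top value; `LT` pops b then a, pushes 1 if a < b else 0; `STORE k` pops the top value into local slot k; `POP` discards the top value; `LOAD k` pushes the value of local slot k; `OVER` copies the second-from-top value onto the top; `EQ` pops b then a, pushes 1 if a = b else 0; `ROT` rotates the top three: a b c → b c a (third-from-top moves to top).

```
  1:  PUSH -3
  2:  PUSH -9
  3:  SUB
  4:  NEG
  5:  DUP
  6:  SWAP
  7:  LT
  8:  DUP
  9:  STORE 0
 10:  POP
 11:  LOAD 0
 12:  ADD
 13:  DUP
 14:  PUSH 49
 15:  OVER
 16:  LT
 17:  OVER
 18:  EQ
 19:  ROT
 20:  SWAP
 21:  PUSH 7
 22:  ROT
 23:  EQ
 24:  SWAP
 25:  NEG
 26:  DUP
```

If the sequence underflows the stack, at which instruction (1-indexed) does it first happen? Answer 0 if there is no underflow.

PUSH -3 -> [-3]
PUSH -9 -> [-3, -9]
SUB     -> [6]
NEG     -> [-6]
DUP     -> [-6, -6]
SWAP    -> [-6, -6]
LT      -> [0]
DUP     -> [0, 0]
STORE 0 -> [0]
POP     -> []
LOAD 0  -> [0]
ADD  — needs 2 operands, stack has 1 → underflow

12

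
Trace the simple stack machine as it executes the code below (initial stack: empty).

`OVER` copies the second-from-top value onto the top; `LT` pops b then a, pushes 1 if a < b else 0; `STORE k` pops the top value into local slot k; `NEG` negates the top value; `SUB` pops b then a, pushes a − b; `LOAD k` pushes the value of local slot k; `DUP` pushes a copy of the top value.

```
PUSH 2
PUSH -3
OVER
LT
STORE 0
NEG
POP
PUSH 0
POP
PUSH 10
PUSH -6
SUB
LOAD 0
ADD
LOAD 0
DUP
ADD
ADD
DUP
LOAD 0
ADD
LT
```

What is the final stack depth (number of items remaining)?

PUSH 2  -> [2]
PUSH -3 -> [2, -3]
OVER    -> [2, -3, 2]
LT      -> [2, 1]
STORE 0 -> [2]
NEG     -> [-2]
POP     -> []
PUSH 0  -> [0]
POP     -> []
PUSH 10 -> [10]
PUSH -6 -> [10, -6]
SUB     -> [16]
LOAD 0  -> [16, 1]
ADD     -> [17]
LOAD 0  -> [17, 1]
DUP     -> [17, 1, 1]
ADD     -> [17, 2]
ADD     -> [19]
DUP     -> [19, 19]
LOAD 0  -> [19, 19, 1]
ADD     -> [19, 20]
LT      -> [1]

1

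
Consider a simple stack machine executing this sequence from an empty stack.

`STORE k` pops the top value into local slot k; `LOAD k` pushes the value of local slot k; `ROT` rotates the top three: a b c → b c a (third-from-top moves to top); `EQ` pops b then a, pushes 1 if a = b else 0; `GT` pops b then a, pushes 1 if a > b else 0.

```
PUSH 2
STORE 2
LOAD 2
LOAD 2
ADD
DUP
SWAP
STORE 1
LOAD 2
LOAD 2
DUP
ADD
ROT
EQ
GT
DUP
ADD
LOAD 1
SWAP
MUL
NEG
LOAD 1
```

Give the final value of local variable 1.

4

PUSH 2  : [2]
STORE 2 : []
LOAD 2  : [2]
LOAD 2  : [2, 2]
ADD     : [4]
DUP     : [4, 4]
SWAP    : [4, 4]
STORE 1 : [4]
LOAD 2  : [4, 2]
LOAD 2  : [4, 2, 2]
DUP     : [4, 2, 2, 2]
ADD     : [4, 2, 4]
ROT     : [2, 4, 4]
EQ      : [2, 1]
GT      : [1]
DUP     : [1, 1]
ADD     : [2]
LOAD 1  : [2, 4]
SWAP    : [4, 2]
MUL     : [8]
NEG     : [-8]
LOAD 1  : [-8, 4]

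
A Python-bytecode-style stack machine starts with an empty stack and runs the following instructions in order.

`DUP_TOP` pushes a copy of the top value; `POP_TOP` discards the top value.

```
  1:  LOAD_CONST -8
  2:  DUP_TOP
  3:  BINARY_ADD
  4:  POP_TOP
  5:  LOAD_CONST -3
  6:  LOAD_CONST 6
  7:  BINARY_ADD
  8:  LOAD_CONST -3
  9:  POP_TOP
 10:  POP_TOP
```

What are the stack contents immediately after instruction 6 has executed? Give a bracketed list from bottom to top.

LOAD_CONST -8 -> [-8]
DUP_TOP       -> [-8, -8]
BINARY_ADD    -> [-16]
POP_TOP       -> []
LOAD_CONST -3 -> [-3]
LOAD_CONST 6  -> [-3, 6]

[-3, 6]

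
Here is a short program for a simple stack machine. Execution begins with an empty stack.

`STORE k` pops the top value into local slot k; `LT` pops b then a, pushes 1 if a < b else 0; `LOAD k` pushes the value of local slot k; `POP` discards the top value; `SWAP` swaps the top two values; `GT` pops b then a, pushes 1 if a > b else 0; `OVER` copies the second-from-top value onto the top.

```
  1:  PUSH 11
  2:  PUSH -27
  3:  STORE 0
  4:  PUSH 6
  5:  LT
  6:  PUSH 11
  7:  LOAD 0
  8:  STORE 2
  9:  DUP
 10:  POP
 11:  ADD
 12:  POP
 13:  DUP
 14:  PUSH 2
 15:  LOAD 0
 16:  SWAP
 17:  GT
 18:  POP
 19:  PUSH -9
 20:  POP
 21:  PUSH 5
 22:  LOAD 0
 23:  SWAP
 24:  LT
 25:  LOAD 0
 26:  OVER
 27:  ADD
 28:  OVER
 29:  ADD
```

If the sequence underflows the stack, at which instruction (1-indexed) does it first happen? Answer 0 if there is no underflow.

13

PUSH 11   11
PUSH -27  11 -27
STORE 0   11
PUSH 6    11 6
LT        0
PUSH 11   0 11
LOAD 0    0 11 -27
STORE 2   0 11
DUP       0 11 11
POP       0 11
ADD       11
POP       (empty)
DUP  — needs 1 operand, stack has 0 → underflow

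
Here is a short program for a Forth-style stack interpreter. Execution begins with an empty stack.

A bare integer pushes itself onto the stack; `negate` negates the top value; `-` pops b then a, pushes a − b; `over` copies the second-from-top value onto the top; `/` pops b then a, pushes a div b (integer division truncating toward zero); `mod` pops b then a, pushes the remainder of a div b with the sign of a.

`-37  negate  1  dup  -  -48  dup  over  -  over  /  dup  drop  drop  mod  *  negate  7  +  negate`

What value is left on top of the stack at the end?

-37    : [-37]
negate : [37]
1      : [37, 1]
dup    : [37, 1, 1]
-      : [37, 0]
-48    : [37, 0, -48]
dup    : [37, 0, -48, -48]
over   : [37, 0, -48, -48, -48]
-      : [37, 0, -48, 0]
over   : [37, 0, -48, 0, -48]
/      : [37, 0, -48, 0]
dup    : [37, 0, -48, 0, 0]
drop   : [37, 0, -48, 0]
drop   : [37, 0, -48]
mod    : [37, 0]
*      : [0]
negate : [0]
7      : [0, 7]
+      : [7]
negate : [-7]

-7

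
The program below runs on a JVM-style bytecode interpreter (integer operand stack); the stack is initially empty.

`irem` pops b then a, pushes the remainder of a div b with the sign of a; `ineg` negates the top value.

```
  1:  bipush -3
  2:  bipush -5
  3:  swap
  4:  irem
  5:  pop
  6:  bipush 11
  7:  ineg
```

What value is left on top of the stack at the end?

-11

bipush -3 -> [-3]
bipush -5 -> [-3, -5]
swap      -> [-5, -3]
irem      -> [-2]
pop       -> []
bipush 11 -> [11]
ineg      -> [-11]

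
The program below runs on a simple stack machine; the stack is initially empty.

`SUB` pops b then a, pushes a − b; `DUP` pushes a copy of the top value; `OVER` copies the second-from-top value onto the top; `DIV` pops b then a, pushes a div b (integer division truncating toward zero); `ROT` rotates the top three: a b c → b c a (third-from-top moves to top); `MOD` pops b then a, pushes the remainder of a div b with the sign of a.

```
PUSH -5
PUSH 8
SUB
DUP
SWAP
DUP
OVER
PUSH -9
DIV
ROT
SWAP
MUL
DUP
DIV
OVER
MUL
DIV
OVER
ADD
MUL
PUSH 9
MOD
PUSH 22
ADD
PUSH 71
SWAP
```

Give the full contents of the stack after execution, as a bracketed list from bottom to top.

[71, 25]

PUSH -5 -> [-5]
PUSH 8  -> [-5, 8]
SUB     -> [-13]
DUP     -> [-13, -13]
SWAP    -> [-13, -13]
DUP     -> [-13, -13, -13]
OVER    -> [-13, -13, -13, -13]
PUSH -9 -> [-13, -13, -13, -13, -9]
DIV     -> [-13, -13, -13, 1]
ROT     -> [-13, -13, 1, -13]
SWAP    -> [-13, -13, -13, 1]
MUL     -> [-13, -13, -13]
DUP     -> [-13, -13, -13, -13]
DIV     -> [-13, -13, 1]
OVER    -> [-13, -13, 1, -13]
MUL     -> [-13, -13, -13]
DIV     -> [-13, 1]
OVER    -> [-13, 1, -13]
ADD     -> [-13, -12]
MUL     -> [156]
PUSH 9  -> [156, 9]
MOD     -> [3]
PUSH 22 -> [3, 22]
ADD     -> [25]
PUSH 71 -> [25, 71]
SWAP    -> [71, 25]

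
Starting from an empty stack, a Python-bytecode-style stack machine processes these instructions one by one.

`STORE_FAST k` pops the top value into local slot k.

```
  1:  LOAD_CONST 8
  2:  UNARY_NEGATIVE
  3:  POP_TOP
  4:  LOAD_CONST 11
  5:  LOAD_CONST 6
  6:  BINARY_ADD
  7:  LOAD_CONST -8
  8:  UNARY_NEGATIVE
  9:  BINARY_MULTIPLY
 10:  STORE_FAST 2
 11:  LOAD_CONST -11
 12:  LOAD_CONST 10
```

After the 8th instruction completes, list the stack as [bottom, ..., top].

[17, 8]

LOAD_CONST 8    [8]
UNARY_NEGATIVE  [-8]
POP_TOP         []
LOAD_CONST 11   [11]
LOAD_CONST 6    [11, 6]
BINARY_ADD      [17]
LOAD_CONST -8   [17, -8]
UNARY_NEGATIVE  [17, 8]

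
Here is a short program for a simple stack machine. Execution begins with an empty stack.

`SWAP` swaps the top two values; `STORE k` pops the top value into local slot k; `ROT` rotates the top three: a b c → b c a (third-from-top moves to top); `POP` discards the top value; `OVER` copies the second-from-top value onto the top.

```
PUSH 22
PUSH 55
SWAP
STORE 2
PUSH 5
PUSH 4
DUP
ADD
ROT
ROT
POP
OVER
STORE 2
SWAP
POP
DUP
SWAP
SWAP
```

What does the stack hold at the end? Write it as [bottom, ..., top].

PUSH 22 -> 22
PUSH 55 -> 22 55
SWAP    -> 55 22
STORE 2 -> 55
PUSH 5  -> 55 5
PUSH 4  -> 55 5 4
DUP     -> 55 5 4 4
ADD     -> 55 5 8
ROT     -> 5 8 55
ROT     -> 8 55 5
POP     -> 8 55
OVER    -> 8 55 8
STORE 2 -> 8 55
SWAP    -> 55 8
POP     -> 55
DUP     -> 55 55
SWAP    -> 55 55
SWAP    -> 55 55

[55, 55]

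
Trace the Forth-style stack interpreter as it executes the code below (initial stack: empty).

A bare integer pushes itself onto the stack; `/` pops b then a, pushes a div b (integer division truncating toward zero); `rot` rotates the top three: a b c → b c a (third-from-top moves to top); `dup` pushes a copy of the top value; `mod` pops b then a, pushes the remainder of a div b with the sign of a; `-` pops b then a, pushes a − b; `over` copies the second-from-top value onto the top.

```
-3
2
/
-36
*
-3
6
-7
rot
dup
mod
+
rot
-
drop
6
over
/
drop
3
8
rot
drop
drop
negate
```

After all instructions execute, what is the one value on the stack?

-3

-3      -3
2       -3 2
/       -1
-36     -1 -36
*       36
-3      36 -3
6       36 -3 6
-7      36 -3 6 -7
rot     36 6 -7 -3
dup     36 6 -7 -3 -3
mod     36 6 -7 0
+       36 6 -7
rot     6 -7 36
-       6 -43
drop    6
6       6 6
over    6 6 6
/       6 1
drop    6
3       6 3
8       6 3 8
rot     3 8 6
drop    3 8
drop    3
negate  -3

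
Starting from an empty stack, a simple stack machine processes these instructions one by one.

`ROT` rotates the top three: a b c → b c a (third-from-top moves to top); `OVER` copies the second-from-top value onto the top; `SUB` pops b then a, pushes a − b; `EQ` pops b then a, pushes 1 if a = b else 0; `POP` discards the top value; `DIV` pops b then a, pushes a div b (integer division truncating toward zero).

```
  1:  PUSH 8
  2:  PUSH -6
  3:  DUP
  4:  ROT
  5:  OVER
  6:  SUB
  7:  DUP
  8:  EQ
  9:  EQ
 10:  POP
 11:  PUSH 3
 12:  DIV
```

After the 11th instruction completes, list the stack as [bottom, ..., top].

[-6, 3]

PUSH 8  -> [8]
PUSH -6 -> [8, -6]
DUP     -> [8, -6, -6]
ROT     -> [-6, -6, 8]
OVER    -> [-6, -6, 8, -6]
SUB     -> [-6, -6, 14]
DUP     -> [-6, -6, 14, 14]
EQ      -> [-6, -6, 1]
EQ      -> [-6, 0]
POP     -> [-6]
PUSH 3  -> [-6, 3]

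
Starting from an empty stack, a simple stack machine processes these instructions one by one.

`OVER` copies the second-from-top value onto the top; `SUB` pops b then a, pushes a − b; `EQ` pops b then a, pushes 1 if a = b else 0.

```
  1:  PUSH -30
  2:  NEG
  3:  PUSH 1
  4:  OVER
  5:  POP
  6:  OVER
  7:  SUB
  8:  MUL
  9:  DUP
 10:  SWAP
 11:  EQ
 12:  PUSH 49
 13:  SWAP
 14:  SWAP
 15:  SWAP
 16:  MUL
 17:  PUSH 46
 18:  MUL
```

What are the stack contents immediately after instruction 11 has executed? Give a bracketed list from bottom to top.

PUSH -30 : [-30]
NEG      : [30]
PUSH 1   : [30, 1]
OVER     : [30, 1, 30]
POP      : [30, 1]
OVER     : [30, 1, 30]
SUB      : [30, -29]
MUL      : [-870]
DUP      : [-870, -870]
SWAP     : [-870, -870]
EQ       : [1]

[1]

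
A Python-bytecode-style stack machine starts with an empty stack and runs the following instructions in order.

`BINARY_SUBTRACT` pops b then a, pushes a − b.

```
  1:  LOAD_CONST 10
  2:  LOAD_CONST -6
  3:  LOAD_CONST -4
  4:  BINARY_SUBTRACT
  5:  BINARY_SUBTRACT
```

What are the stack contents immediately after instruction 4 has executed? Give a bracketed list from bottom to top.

[10, -2]

LOAD_CONST 10   : [10]
LOAD_CONST -6   : [10, -6]
LOAD_CONST -4   : [10, -6, -4]
BINARY_SUBTRACT : [10, -2]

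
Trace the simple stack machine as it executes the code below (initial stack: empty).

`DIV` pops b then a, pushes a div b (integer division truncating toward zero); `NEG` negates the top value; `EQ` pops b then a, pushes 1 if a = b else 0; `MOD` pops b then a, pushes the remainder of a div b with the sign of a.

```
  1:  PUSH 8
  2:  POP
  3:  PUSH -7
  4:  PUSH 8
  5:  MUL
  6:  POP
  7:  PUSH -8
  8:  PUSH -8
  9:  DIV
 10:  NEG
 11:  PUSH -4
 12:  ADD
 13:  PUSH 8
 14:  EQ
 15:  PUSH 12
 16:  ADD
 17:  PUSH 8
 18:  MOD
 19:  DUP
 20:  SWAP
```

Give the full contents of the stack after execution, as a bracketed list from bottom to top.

[4, 4]

PUSH 8  : [8]
POP     : []
PUSH -7 : [-7]
PUSH 8  : [-7, 8]
MUL     : [-56]
POP     : []
PUSH -8 : [-8]
PUSH -8 : [-8, -8]
DIV     : [1]
NEG     : [-1]
PUSH -4 : [-1, -4]
ADD     : [-5]
PUSH 8  : [-5, 8]
EQ      : [0]
PUSH 12 : [0, 12]
ADD     : [12]
PUSH 8  : [12, 8]
MOD     : [4]
DUP     : [4, 4]
SWAP    : [4, 4]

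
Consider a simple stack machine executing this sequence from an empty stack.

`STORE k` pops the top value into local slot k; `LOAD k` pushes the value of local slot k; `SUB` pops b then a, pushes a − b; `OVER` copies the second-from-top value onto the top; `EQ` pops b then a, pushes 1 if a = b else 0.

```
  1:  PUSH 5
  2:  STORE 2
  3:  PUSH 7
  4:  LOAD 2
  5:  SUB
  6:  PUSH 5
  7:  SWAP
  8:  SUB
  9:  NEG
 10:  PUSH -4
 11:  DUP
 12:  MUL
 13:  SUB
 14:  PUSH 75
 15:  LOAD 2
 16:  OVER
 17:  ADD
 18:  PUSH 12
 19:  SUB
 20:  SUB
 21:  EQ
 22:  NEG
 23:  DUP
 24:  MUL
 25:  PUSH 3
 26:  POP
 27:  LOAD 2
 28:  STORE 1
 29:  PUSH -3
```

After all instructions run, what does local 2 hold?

5

PUSH 5  → 5
STORE 2 → (empty)
PUSH 7  → 7
LOAD 2  → 7 5
SUB     → 2
PUSH 5  → 2 5
SWAP    → 5 2
SUB     → 3
NEG     → -3
PUSH -4 → -3 -4
DUP     → -3 -4 -4
MUL     → -3 16
SUB     → -19
PUSH 75 → -19 75
LOAD 2  → -19 75 5
OVER    → -19 75 5 75
ADD     → -19 75 80
PUSH 12 → -19 75 80 12
SUB     → -19 75 68
SUB     → -19 7
EQ      → 0
NEG     → 0
DUP     → 0 0
MUL     → 0
PUSH 3  → 0 3
POP     → 0
LOAD 2  → 0 5
STORE 1 → 0
PUSH -3 → 0 -3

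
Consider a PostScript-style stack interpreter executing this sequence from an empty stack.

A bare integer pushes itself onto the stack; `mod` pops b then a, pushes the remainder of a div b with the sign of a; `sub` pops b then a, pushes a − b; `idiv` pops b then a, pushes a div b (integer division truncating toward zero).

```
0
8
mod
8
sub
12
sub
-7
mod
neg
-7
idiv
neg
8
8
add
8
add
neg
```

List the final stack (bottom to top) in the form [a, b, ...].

[0, -24]

0    : [0]
8    : [0, 8]
mod  : [0]
8    : [0, 8]
sub  : [-8]
12   : [-8, 12]
sub  : [-20]
-7   : [-20, -7]
mod  : [-6]
neg  : [6]
-7   : [6, -7]
idiv : [0]
neg  : [0]
8    : [0, 8]
8    : [0, 8, 8]
add  : [0, 16]
8    : [0, 16, 8]
add  : [0, 24]
neg  : [0, -24]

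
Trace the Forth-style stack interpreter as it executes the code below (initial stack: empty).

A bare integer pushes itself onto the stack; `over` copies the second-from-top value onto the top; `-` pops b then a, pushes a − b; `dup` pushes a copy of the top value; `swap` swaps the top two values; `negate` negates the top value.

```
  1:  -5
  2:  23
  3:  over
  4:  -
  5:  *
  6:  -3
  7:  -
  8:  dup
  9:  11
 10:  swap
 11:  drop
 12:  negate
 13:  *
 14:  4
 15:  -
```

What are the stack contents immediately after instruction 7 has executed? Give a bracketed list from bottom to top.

[-137]

-5   → [-5]
23   → [-5, 23]
over → [-5, 23, -5]
-    → [-5, 28]
*    → [-140]
-3   → [-140, -3]
-    → [-137]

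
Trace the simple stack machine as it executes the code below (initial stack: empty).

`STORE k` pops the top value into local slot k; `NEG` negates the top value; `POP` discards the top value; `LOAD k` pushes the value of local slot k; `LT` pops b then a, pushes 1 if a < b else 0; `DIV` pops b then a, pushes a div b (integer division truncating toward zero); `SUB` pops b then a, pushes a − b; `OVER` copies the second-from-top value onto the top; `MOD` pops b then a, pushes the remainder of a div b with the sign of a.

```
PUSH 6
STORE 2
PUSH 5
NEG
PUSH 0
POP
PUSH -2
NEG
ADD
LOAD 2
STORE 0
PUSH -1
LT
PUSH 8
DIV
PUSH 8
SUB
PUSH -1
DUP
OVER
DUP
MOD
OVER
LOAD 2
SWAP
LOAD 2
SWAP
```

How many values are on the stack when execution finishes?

PUSH 6   6
STORE 2  (empty)
PUSH 5   5
NEG      -5
PUSH 0   -5 0
POP      -5
PUSH -2  -5 -2
NEG      -5 2
ADD      -3
LOAD 2   -3 6
STORE 0  -3
PUSH -1  -3 -1
LT       1
PUSH 8   1 8
DIV      0
PUSH 8   0 8
SUB      -8
PUSH -1  -8 -1
DUP      -8 -1 -1
OVER     -8 -1 -1 -1
DUP      -8 -1 -1 -1 -1
MOD      -8 -1 -1 0
OVER     -8 -1 -1 0 -1
LOAD 2   -8 -1 -1 0 -1 6
SWAP     -8 -1 -1 0 6 -1
LOAD 2   -8 -1 -1 0 6 -1 6
SWAP     -8 -1 -1 0 6 6 -1

7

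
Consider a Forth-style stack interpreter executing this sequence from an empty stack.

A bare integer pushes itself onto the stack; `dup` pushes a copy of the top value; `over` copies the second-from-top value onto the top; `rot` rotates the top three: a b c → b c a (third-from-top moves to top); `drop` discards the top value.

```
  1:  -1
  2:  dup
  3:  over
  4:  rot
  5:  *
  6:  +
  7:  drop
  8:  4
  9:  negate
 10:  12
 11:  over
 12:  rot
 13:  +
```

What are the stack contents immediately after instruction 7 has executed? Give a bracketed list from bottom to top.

-1   → -1
dup  → -1 -1
over → -1 -1 -1
rot  → -1 -1 -1
*    → -1 1
+    → 0
drop → (empty)

[]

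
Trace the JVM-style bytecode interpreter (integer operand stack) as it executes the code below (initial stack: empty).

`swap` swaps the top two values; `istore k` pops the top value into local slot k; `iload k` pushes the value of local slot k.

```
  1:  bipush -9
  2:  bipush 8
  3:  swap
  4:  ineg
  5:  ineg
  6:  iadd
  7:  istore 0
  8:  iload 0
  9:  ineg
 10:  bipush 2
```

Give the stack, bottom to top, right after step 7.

bipush -9  -9
bipush 8   -9 8
swap       8 -9
ineg       8 9
ineg       8 -9
iadd       -1
istore 0   (empty)

[]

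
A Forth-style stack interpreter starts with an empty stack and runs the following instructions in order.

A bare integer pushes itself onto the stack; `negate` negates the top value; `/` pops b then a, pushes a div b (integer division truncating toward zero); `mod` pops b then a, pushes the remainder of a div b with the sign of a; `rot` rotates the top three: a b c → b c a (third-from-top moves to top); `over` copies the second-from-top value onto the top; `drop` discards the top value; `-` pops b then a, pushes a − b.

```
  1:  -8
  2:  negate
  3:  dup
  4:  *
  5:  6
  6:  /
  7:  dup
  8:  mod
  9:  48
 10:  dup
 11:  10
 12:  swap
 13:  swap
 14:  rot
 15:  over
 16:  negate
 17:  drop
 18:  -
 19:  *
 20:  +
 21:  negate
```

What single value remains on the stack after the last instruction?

-8     : -8
negate : 8
dup    : 8 8
*      : 64
6      : 64 6
/      : 10
dup    : 10 10
mod    : 0
48     : 0 48
dup    : 0 48 48
10     : 0 48 48 10
swap   : 0 48 10 48
swap   : 0 48 48 10
rot    : 0 48 10 48
over   : 0 48 10 48 10
negate : 0 48 10 48 -10
drop   : 0 48 10 48
-      : 0 48 -38
*      : 0 -1824
+      : -1824
negate : 1824

1824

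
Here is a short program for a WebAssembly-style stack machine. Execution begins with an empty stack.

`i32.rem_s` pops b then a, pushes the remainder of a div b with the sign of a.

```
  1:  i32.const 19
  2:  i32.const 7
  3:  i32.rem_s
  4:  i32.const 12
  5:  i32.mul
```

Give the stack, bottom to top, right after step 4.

[5, 12]

i32.const 19  [19]
i32.const 7   [19, 7]
i32.rem_s     [5]
i32.const 12  [5, 12]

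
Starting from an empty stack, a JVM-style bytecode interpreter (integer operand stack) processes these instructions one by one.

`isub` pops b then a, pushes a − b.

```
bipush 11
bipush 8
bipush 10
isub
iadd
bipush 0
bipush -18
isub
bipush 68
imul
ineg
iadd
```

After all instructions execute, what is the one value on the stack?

bipush 11  -> 11
bipush 8   -> 11 8
bipush 10  -> 11 8 10
isub       -> 11 -2
iadd       -> 9
bipush 0   -> 9 0
bipush -18 -> 9 0 -18
isub       -> 9 18
bipush 68  -> 9 18 68
imul       -> 9 1224
ineg       -> 9 -1224
iadd       -> -1215

-1215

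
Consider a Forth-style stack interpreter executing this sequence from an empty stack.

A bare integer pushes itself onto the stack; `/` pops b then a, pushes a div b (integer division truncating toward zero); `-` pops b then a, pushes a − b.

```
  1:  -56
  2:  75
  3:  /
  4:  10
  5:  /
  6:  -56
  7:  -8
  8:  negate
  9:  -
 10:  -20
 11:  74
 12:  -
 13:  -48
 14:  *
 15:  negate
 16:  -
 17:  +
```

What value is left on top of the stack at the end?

4448

-56     [-56]
75      [-56, 75]
/       [0]
10      [0, 10]
/       [0]
-56     [0, -56]
-8      [0, -56, -8]
negate  [0, -56, 8]
-       [0, -64]
-20     [0, -64, -20]
74      [0, -64, -20, 74]
-       [0, -64, -94]
-48     [0, -64, -94, -48]
*       [0, -64, 4512]
negate  [0, -64, -4512]
-       [0, 4448]
+       [4448]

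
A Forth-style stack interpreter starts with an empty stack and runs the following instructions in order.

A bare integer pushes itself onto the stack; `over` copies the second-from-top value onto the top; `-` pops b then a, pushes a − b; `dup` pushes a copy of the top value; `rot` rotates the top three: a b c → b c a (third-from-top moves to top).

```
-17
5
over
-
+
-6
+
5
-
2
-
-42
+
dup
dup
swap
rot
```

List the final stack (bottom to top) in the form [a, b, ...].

[-50, -50, -50]

-17  : -17
5    : -17 5
over : -17 5 -17
-    : -17 22
+    : 5
-6   : 5 -6
+    : -1
5    : -1 5
-    : -6
2    : -6 2
-    : -8
-42  : -8 -42
+    : -50
dup  : -50 -50
dup  : -50 -50 -50
swap : -50 -50 -50
rot  : -50 -50 -50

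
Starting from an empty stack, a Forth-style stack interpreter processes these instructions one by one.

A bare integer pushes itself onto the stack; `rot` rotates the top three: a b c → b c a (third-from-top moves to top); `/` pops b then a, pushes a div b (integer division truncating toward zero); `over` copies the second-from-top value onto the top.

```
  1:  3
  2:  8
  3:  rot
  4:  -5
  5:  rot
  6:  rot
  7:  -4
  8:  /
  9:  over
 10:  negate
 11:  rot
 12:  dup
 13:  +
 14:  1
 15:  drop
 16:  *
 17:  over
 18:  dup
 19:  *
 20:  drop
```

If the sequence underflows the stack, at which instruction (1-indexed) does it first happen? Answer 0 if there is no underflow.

3

3  3
8  3 8
rot  — needs 3 operands, stack has 2 → underflow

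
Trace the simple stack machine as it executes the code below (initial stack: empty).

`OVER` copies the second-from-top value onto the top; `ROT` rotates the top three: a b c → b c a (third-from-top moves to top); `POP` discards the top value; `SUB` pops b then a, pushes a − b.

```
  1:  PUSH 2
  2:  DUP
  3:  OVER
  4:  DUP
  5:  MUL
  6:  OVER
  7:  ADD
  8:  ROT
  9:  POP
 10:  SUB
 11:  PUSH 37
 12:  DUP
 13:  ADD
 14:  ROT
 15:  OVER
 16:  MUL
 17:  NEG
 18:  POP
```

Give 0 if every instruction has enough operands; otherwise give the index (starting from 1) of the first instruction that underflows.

PUSH 2  : [2]
DUP     : [2, 2]
OVER    : [2, 2, 2]
DUP     : [2, 2, 2, 2]
MUL     : [2, 2, 4]
OVER    : [2, 2, 4, 2]
ADD     : [2, 2, 6]
ROT     : [2, 6, 2]
POP     : [2, 6]
SUB     : [-4]
PUSH 37 : [-4, 37]
DUP     : [-4, 37, 37]
ADD     : [-4, 74]
ROT  — needs 3 operands, stack has 2 → underflow

14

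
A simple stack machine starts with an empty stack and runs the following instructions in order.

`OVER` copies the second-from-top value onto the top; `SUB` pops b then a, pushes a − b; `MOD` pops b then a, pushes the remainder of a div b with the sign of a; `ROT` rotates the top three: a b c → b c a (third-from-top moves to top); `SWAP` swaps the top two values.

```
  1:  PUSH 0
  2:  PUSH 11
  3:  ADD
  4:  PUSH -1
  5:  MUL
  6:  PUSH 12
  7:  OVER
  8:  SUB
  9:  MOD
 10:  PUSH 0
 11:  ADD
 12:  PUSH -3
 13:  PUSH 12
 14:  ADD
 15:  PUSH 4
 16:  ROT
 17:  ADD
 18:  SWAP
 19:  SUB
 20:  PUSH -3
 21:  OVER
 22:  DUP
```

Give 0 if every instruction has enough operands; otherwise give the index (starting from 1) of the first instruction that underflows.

0

PUSH 0  -> [0]
PUSH 11 -> [0, 11]
ADD     -> [11]
PUSH -1 -> [11, -1]
MUL     -> [-11]
PUSH 12 -> [-11, 12]
OVER    -> [-11, 12, -11]
SUB     -> [-11, 23]
MOD     -> [-11]
PUSH 0  -> [-11, 0]
ADD     -> [-11]
PUSH -3 -> [-11, -3]
PUSH 12 -> [-11, -3, 12]
ADD     -> [-11, 9]
PUSH 4  -> [-11, 9, 4]
ROT     -> [9, 4, -11]
ADD     -> [9, -7]
SWAP    -> [-7, 9]
SUB     -> [-16]
PUSH -3 -> [-16, -3]
OVER    -> [-16, -3, -16]
DUP     -> [-16, -3, -16, -16]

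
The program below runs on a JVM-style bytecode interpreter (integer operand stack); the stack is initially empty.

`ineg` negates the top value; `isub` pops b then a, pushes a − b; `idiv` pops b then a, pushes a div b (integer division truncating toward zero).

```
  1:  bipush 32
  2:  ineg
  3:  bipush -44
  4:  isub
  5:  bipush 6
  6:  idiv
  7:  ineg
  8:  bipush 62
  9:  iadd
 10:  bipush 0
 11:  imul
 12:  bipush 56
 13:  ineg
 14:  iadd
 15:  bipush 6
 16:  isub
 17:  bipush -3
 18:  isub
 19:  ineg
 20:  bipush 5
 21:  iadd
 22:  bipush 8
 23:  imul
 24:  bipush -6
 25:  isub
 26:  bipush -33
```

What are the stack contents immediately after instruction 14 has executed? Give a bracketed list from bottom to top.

bipush 32  → 32
ineg       → -32
bipush -44 → -32 -44
isub       → 12
bipush 6   → 12 6
idiv       → 2
ineg       → -2
bipush 62  → -2 62
iadd       → 60
bipush 0   → 60 0
imul       → 0
bipush 56  → 0 56
ineg       → 0 -56
iadd       → -56

[-56]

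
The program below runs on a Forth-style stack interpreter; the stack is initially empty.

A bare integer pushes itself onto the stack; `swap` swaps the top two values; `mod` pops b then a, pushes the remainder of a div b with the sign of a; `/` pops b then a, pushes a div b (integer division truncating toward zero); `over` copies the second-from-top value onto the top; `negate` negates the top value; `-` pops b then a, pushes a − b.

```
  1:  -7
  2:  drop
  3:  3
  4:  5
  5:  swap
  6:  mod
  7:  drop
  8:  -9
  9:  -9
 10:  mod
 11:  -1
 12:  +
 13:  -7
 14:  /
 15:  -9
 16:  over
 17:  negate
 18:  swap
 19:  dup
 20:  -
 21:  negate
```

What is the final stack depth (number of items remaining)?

-7      -7
drop    (empty)
3       3
5       3 5
swap    5 3
mod     2
drop    (empty)
-9      -9
-9      -9 -9
mod     0
-1      0 -1
+       -1
-7      -1 -7
/       0
-9      0 -9
over    0 -9 0
negate  0 -9 0
swap    0 0 -9
dup     0 0 -9 -9
-       0 0 0
negate  0 0 0

3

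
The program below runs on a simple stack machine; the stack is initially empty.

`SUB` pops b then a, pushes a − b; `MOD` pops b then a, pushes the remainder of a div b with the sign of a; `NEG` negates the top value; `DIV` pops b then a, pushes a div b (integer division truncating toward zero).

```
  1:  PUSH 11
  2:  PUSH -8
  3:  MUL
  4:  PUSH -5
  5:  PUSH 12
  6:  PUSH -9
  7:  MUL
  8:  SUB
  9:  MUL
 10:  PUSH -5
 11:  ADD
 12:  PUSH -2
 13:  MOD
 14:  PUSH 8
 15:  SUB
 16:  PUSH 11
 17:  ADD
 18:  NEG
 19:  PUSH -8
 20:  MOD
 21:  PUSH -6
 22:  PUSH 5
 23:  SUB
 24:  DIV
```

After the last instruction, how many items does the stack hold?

PUSH 11 : [11]
PUSH -8 : [11, -8]
MUL     : [-88]
PUSH -5 : [-88, -5]
PUSH 12 : [-88, -5, 12]
PUSH -9 : [-88, -5, 12, -9]
MUL     : [-88, -5, -108]
SUB     : [-88, 103]
MUL     : [-9064]
PUSH -5 : [-9064, -5]
ADD     : [-9069]
PUSH -2 : [-9069, -2]
MOD     : [-1]
PUSH 8  : [-1, 8]
SUB     : [-9]
PUSH 11 : [-9, 11]
ADD     : [2]
NEG     : [-2]
PUSH -8 : [-2, -8]
MOD     : [-2]
PUSH -6 : [-2, -6]
PUSH 5  : [-2, -6, 5]
SUB     : [-2, -11]
DIV     : [0]

1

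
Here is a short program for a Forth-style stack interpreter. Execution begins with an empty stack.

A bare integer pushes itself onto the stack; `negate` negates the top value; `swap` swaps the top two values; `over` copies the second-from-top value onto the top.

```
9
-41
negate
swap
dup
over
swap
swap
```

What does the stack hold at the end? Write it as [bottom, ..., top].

[41, 9, 9, 9]

9      -> 9
-41    -> 9 -41
negate -> 9 41
swap   -> 41 9
dup    -> 41 9 9
over   -> 41 9 9 9
swap   -> 41 9 9 9
swap   -> 41 9 9 9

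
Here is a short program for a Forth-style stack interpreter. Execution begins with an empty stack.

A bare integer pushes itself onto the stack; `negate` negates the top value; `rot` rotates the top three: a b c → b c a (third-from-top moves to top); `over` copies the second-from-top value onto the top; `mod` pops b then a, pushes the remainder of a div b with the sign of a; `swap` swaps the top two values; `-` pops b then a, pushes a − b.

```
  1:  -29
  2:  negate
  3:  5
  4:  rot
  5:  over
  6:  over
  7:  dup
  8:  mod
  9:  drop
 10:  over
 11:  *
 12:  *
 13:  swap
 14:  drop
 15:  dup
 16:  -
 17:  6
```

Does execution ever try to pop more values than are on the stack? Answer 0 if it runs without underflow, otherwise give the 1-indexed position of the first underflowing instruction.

4

-29    -> -29
negate -> 29
5      -> 29 5
rot  — needs 3 operands, stack has 2 → underflow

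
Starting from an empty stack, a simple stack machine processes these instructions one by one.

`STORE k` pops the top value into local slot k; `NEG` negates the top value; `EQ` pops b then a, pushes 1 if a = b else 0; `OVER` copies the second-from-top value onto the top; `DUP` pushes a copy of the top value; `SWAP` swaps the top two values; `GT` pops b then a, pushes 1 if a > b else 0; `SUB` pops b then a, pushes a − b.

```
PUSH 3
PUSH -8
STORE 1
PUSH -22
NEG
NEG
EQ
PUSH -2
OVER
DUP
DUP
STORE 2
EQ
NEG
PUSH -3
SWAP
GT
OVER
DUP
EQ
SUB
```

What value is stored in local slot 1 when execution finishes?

PUSH 3   -> [3]
PUSH -8  -> [3, -8]
STORE 1  -> [3]
PUSH -22 -> [3, -22]
NEG      -> [3, 22]
NEG      -> [3, -22]
EQ       -> [0]
PUSH -2  -> [0, -2]
OVER     -> [0, -2, 0]
DUP      -> [0, -2, 0, 0]
DUP      -> [0, -2, 0, 0, 0]
STORE 2  -> [0, -2, 0, 0]
EQ       -> [0, -2, 1]
NEG      -> [0, -2, -1]
PUSH -3  -> [0, -2, -1, -3]
SWAP     -> [0, -2, -3, -1]
GT       -> [0, -2, 0]
OVER     -> [0, -2, 0, -2]
DUP      -> [0, -2, 0, -2, -2]
EQ       -> [0, -2, 0, 1]
SUB      -> [0, -2, -1]

-8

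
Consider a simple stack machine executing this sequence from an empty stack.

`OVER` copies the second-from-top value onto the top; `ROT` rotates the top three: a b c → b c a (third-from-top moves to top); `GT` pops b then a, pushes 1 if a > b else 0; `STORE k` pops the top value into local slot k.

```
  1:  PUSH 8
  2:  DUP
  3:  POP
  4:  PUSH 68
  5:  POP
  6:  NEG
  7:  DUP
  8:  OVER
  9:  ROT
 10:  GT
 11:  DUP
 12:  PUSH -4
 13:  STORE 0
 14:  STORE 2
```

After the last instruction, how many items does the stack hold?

2

PUSH 8  -> [8]
DUP     -> [8, 8]
POP     -> [8]
PUSH 68 -> [8, 68]
POP     -> [8]
NEG     -> [-8]
DUP     -> [-8, -8]
OVER    -> [-8, -8, -8]
ROT     -> [-8, -8, -8]
GT      -> [-8, 0]
DUP     -> [-8, 0, 0]
PUSH -4 -> [-8, 0, 0, -4]
STORE 0 -> [-8, 0, 0]
STORE 2 -> [-8, 0]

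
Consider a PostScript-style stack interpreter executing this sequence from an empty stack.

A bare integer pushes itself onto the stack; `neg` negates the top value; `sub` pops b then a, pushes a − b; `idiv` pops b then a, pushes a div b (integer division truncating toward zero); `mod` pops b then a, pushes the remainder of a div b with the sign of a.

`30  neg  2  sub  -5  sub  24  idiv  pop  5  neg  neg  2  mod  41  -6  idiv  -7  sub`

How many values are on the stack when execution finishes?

30   : 30
neg  : -30
2    : -30 2
sub  : -32
-5   : -32 -5
sub  : -27
24   : -27 24
idiv : -1
pop  : (empty)
5    : 5
neg  : -5
neg  : 5
2    : 5 2
mod  : 1
41   : 1 41
-6   : 1 41 -6
idiv : 1 -6
-7   : 1 -6 -7
sub  : 1 1

2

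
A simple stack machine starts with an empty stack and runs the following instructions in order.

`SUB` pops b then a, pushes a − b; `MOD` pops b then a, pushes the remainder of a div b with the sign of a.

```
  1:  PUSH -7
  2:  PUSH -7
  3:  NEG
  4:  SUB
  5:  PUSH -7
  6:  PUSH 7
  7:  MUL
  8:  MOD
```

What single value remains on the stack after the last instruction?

-14

PUSH -7 -> [-7]
PUSH -7 -> [-7, -7]
NEG     -> [-7, 7]
SUB     -> [-14]
PUSH -7 -> [-14, -7]
PUSH 7  -> [-14, -7, 7]
MUL     -> [-14, -49]
MOD     -> [-14]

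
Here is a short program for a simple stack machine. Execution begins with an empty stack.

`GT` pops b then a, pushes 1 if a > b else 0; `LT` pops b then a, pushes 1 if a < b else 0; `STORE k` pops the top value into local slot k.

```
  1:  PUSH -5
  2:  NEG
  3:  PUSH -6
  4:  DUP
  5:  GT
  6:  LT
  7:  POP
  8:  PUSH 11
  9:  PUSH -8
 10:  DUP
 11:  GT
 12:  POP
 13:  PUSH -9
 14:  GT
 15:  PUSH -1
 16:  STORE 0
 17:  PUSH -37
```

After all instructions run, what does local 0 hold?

-1

PUSH -5  -> -5
NEG      -> 5
PUSH -6  -> 5 -6
DUP      -> 5 -6 -6
GT       -> 5 0
LT       -> 0
POP      -> (empty)
PUSH 11  -> 11
PUSH -8  -> 11 -8
DUP      -> 11 -8 -8
GT       -> 11 0
POP      -> 11
PUSH -9  -> 11 -9
GT       -> 1
PUSH -1  -> 1 -1
STORE 0  -> 1
PUSH -37 -> 1 -37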